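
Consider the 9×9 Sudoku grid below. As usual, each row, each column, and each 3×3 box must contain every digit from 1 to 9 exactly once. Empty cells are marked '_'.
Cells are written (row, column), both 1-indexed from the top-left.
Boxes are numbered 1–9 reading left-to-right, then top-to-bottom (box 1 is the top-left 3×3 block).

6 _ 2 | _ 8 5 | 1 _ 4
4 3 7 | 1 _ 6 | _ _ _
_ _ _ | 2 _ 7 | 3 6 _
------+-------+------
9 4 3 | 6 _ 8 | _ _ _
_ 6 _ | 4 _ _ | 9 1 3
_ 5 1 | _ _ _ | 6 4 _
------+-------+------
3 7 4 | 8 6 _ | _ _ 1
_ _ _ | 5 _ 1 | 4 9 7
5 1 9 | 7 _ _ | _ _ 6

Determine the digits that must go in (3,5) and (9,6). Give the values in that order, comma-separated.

4,4

For (3,5):
  Consider where 4 can go in box 2.
  (1,4) is out (row 1 already has a 4).
  (2,5) is out (row 2 already has a 4).
  So the only cell in box 2 that can hold 4 is (3,5).
  So (3,5) = 4.
For (9,6):
  Consider where 4 can go in column 6.
  (5,6) is out (row 5 already has a 4).
  (6,6) is out (row 6 already has a 4).
  (7,6) is out (row 7 already has a 4).
  So the only cell in column 6 that can hold 4 is (9,6).
  So (9,6) = 4.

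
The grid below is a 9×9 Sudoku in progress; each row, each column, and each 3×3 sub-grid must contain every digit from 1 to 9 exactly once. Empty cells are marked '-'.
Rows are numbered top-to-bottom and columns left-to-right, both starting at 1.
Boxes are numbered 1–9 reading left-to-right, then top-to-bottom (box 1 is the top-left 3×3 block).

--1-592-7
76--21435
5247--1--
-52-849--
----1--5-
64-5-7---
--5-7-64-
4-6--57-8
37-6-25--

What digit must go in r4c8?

Cell r4c8 itself could take any of {1, 6, 7} by direct elimination.
Consider where 7 can go in row 4.
r4c1 is out (column 1 already has a 7).
r4c4 is out (column 4 already has a 7).
r4c9 is out (column 9 already has a 7).
So the only cell in row 4 that can hold 7 is r4c8.
Therefore r4c8 = 7.

7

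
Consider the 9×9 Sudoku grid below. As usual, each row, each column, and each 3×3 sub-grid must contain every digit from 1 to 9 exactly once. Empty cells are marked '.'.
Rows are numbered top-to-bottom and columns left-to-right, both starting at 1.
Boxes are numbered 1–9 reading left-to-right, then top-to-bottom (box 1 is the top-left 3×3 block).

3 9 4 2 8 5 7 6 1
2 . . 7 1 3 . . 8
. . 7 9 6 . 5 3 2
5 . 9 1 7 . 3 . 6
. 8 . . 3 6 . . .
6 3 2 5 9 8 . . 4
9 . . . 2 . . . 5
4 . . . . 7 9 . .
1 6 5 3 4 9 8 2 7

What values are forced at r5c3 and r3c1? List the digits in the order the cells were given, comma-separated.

For r5c3:
  Row 5 already contains {3, 6, 8}.
  Column 3 already contains {2, 4, 5, 7, 9}.
  Its 3×3 block (box 4) already contains {2, 3, 5, 6, 8, 9}.
  The only value from 1–9 not eliminated is 1, so r5c3 = 1.
For r3c1:
  Row 3 already contains {2, 3, 5, 6, 7, 9}.
  Column 1 already contains {1, 2, 3, 4, 5, 6, 9}.
  Its 3×3 block (box 1) already contains {2, 3, 4, 7, 9}.
  The only value from 1–9 not eliminated is 8, so r3c1 = 8.

1,8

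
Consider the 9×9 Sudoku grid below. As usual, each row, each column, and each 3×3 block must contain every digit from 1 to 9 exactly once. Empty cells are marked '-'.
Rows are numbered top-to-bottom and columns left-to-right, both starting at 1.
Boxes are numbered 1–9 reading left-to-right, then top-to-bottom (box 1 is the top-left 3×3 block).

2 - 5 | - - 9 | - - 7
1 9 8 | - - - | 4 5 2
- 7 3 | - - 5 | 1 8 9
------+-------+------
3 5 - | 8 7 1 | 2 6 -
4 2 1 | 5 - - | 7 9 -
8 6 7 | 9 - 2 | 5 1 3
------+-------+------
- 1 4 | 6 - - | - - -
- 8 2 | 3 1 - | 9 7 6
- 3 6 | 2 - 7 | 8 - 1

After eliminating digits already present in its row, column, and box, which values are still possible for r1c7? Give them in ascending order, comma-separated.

3,6

Row 1 already contains {2, 5, 7, 9}.
Column 7 already contains {1, 2, 4, 5, 7, 8, 9}.
Its 3×3 block (box 3) already contains {1, 2, 4, 5, 7, 8, 9}.
Removing those from 1–9 leaves {3, 6} as the candidates for r1c7.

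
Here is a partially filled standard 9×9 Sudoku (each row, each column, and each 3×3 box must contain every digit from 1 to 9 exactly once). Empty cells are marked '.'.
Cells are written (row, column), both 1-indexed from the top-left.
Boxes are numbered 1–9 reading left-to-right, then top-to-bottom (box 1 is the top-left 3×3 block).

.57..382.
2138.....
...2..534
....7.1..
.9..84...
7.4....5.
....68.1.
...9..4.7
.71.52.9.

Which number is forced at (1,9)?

Cell (1,9) itself could take any of {1, 6, 9} by direct elimination.
Consider where 1 can go in column 9.
(2,9) is out (row 2 already has a 1). (4,9) is out (row 4 already has a 1). (5,9) is out (box 6 already has a 1). (6,9) is out (box 6 already has a 1). The remaining empty cells in column 9 are similarly blocked.
So the only cell in column 9 that can hold 1 is (1,9).
Therefore (1,9) = 1.

1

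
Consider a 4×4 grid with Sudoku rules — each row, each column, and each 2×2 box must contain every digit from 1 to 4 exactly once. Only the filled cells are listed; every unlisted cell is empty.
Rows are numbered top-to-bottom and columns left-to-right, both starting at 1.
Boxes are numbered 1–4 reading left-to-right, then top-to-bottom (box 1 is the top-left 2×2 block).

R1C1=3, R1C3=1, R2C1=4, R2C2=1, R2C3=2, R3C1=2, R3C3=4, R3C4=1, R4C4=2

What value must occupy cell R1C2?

Row 1 already contains {1, 3}.
Column 2 already contains {1}.
Its 2×2 block (box 1) already contains {1, 3, 4}.
The only value from 1–4 not eliminated is 2, so R1C2 = 2.

2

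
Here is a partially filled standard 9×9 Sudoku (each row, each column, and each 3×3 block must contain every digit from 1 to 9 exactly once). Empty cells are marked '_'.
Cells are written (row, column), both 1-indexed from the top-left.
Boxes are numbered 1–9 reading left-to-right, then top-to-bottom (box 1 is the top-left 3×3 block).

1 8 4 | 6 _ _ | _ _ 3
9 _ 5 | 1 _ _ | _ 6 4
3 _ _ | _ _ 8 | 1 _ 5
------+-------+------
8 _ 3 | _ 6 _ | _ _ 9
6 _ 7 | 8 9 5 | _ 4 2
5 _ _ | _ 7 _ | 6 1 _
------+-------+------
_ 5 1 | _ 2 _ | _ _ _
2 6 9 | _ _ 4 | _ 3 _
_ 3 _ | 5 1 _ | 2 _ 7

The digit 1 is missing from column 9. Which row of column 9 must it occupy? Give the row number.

Consider where 1 can go in column 9.
(6,9) is out (row 6 already has a 1).
(7,9) is out (row 7 already has a 1).
So the only cell in column 9 that can hold 1 is (8,9).
That is row 8.

8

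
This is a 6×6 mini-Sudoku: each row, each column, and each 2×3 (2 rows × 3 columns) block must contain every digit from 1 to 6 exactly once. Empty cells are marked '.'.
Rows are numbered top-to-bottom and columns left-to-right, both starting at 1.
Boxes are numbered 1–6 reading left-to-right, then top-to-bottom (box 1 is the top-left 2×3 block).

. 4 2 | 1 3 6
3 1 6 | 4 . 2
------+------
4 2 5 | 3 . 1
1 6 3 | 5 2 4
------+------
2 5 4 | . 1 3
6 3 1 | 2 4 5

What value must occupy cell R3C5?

Row 3 already contains {1, 2, 3, 4, 5}.
Column 5 already contains {1, 2, 3, 4}.
Its 2×3 block (box 4) already contains {1, 2, 3, 4, 5}.
The only value from 1–6 not eliminated is 6, so R3C5 = 6.

6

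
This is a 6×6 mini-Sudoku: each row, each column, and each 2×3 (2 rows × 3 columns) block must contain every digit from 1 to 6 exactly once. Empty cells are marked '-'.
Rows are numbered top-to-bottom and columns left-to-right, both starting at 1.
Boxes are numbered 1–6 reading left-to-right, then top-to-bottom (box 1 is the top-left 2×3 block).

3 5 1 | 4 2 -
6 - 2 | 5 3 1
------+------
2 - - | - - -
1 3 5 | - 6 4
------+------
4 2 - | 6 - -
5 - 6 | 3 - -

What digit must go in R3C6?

3

Cell R3C6 itself could take any of {3, 5} by direct elimination.
Consider where 3 can go in box 4.
R3C4 is out (column 4 already has a 3).
R3C5 is out (column 5 already has a 3).
R4C4 is out (row 4 already has a 3).
So the only cell in box 4 that can hold 3 is R3C6.
Therefore R3C6 = 3.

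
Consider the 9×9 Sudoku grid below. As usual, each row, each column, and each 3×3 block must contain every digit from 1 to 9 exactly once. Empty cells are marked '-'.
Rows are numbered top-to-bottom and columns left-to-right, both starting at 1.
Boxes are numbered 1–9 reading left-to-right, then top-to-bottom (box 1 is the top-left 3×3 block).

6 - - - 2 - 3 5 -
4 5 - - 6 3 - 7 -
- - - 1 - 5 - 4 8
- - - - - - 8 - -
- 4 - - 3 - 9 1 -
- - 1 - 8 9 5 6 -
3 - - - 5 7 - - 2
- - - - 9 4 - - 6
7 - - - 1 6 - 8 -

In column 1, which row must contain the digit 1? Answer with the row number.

8

Consider where 1 can go in column 1.
r3c1 is out (row 3 already has a 1).
r4c1 is out (box 4 already has a 1).
r5c1 is out (row 5 already has a 1).
r6c1 is out (row 6 already has a 1).
So the only cell in column 1 that can hold 1 is r8c1.
That is row 8.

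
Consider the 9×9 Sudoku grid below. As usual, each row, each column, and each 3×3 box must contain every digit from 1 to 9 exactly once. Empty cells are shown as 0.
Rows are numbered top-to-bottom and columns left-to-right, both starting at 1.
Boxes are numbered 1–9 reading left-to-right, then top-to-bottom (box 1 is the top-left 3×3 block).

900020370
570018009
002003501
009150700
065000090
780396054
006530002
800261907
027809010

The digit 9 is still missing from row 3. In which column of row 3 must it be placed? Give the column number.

Consider where 9 can go in row 3.
R3C1 is out (column 1 already has a 9).
R3C2 is out (box 1 already has a 9).
R3C5 is out (column 5 already has a 9).
R3C8 is out (column 8 already has a 9).
So the only cell in row 3 that can hold 9 is R3C4.
That is column 4.

4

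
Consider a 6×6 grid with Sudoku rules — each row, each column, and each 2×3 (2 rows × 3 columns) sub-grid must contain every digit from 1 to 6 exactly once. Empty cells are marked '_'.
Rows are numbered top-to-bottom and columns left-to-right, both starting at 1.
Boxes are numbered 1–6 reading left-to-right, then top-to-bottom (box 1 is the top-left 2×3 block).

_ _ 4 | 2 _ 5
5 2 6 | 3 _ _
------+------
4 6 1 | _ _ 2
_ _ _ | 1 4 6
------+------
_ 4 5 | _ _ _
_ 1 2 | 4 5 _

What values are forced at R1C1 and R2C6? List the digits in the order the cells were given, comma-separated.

For R1C1:
  Consider where 1 can go in box 1.
  R1C2 is out (column 2 already has a 1).
  So the only cell in box 1 that can hold 1 is R1C1.
  So R1C1 = 1.
For R2C6:
  Consider where 4 can go in box 2.
  R1C5 is out (row 1 already has a 4).
  R2C5 is out (column 5 already has a 4).
  So the only cell in box 2 that can hold 4 is R2C6.
  So R2C6 = 4.

1,4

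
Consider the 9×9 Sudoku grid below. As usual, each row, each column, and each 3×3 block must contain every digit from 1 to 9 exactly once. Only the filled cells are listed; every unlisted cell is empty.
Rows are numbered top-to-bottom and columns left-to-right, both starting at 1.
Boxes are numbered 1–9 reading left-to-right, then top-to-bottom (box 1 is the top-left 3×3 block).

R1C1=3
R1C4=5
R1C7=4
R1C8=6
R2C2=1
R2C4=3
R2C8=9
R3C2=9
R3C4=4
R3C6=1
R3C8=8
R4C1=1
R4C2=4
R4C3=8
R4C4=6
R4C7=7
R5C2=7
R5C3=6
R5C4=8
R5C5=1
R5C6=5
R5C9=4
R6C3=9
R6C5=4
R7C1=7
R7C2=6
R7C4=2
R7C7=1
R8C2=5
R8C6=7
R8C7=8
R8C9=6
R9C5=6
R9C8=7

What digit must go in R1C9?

Cell R1C9 itself could take any of {1, 2, 7} by direct elimination.
Consider where 1 can go in row 1.
R1C2 is out (column 2 already has a 1).
R1C3 is out (box 1 already has a 1).
R1C5 is out (column 5 already has a 1).
R1C6 is out (column 6 already has a 1).
So the only cell in row 1 that can hold 1 is R1C9.
Therefore R1C9 = 1.

1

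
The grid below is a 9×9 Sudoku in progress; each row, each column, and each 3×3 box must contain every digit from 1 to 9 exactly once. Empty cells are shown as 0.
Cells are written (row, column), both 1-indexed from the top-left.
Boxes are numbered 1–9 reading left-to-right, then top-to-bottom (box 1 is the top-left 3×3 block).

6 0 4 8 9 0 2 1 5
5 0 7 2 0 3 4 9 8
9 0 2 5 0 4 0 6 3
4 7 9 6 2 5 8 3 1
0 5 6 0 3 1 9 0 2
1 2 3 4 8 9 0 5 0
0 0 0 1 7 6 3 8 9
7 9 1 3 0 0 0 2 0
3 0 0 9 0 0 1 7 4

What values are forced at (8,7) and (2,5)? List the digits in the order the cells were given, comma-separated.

For (8,7):
  Consider where 5 can go in box 9.
  (8,9) is out (column 9 already has a 5).
  So the only cell in box 9 that can hold 5 is (8,7).
  So (8,7) = 5.
For (2,5):
  Consider where 6 can go in row 2.
  (2,2) is out (box 1 already has a 6).
  So the only cell in row 2 that can hold 6 is (2,5).
  So (2,5) = 6.

5,6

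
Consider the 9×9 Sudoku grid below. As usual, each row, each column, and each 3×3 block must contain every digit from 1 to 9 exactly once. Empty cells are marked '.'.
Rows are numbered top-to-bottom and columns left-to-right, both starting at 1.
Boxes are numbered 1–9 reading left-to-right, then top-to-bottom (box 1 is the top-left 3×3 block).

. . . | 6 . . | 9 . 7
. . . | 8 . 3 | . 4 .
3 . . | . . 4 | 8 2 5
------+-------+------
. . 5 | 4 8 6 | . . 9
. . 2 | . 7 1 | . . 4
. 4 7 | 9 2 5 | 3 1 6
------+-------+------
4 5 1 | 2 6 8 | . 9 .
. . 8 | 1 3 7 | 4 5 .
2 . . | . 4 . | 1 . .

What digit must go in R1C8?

Row 1 already contains {6, 7, 9}.
Column 8 already contains {1, 2, 4, 5, 9}.
Its 3×3 block (box 3) already contains {2, 4, 5, 7, 8, 9}.
The only value from 1–9 not eliminated is 3, so R1C8 = 3.

3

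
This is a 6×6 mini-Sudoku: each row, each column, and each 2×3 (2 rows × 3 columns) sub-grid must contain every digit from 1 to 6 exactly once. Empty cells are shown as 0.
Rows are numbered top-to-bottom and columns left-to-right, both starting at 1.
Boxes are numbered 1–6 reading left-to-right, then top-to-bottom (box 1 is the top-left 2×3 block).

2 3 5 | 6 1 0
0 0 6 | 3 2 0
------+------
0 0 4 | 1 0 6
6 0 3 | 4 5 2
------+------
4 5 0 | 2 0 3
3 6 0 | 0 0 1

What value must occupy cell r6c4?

5

Row 6 already contains {1, 3, 6}.
Column 4 already contains {1, 2, 3, 4, 6}.
Its 2×3 block (box 6) already contains {1, 2, 3}.
The only value from 1–6 not eliminated is 5, so r6c4 = 5.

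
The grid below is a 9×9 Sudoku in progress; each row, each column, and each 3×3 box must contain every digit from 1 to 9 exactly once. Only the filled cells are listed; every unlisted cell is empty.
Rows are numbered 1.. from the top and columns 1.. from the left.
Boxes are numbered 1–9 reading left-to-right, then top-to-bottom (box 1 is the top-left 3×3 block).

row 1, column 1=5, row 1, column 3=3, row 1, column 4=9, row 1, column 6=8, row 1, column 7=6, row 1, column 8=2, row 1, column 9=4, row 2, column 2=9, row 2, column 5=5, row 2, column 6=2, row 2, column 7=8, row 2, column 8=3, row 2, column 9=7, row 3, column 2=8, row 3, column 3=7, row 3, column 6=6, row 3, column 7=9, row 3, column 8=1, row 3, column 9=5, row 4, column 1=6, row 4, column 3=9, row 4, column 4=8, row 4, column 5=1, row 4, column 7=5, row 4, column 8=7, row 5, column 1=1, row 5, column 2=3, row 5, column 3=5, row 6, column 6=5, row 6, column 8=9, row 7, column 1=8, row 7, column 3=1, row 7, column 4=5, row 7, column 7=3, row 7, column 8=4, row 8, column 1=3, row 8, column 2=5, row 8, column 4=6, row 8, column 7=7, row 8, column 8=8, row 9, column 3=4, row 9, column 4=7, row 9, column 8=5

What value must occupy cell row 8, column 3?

Row 8 already contains {3, 5, 6, 7, 8}.
Column 3 already contains {1, 3, 4, 5, 7, 9}.
Its 3×3 block (box 7) already contains {1, 3, 4, 5, 8}.
The only value from 1–9 not eliminated is 2, so row 8, column 3 = 2.

2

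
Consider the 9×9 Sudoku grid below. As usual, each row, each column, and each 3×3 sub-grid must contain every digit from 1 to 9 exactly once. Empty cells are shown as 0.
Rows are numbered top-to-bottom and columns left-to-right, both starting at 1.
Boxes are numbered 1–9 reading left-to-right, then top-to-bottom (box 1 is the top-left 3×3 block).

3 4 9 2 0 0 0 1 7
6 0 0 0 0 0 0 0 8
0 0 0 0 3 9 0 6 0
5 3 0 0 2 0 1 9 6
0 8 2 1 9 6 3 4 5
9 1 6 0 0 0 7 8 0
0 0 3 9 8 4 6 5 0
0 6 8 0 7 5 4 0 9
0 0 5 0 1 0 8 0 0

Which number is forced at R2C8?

3

Cell R2C8 itself could take any of {2, 3} by direct elimination.
Consider where 3 can go in row 2.
R2C2 is out (column 2 already has a 3). R2C3 is out (column 3 already has a 3). R2C4 is out (box 2 already has a 3). R2C5 is out (column 5 already has a 3). The remaining empty cells in row 2 are similarly blocked.
So the only cell in row 2 that can hold 3 is R2C8.
Therefore R2C8 = 3.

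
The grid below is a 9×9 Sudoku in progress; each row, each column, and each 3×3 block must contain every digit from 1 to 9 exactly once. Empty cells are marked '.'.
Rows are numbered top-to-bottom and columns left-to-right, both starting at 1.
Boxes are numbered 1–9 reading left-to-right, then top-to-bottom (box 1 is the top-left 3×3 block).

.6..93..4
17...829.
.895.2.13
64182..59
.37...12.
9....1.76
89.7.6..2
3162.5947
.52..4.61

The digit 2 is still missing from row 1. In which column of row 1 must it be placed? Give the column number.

Consider where 2 can go in row 1.
R1C3 is out (column 3 already has a 2).
R1C4 is out (column 4 already has a 2).
R1C7 is out (column 7 already has a 2).
R1C8 is out (column 8 already has a 2).
So the only cell in row 1 that can hold 2 is R1C1.
That is column 1.

1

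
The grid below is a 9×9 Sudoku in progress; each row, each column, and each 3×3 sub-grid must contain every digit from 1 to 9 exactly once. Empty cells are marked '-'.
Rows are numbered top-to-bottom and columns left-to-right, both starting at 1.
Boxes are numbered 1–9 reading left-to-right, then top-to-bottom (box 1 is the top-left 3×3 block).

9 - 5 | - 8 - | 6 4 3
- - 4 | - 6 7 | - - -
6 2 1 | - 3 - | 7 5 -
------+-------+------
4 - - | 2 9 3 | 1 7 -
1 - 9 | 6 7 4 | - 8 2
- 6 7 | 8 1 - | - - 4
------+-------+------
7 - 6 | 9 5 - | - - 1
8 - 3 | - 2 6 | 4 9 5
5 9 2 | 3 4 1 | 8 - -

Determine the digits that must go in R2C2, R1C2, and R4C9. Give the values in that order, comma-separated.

8,7,6

For R2C2:
  Consider where 8 can go in box 1.
  R1C2 is out (row 1 already has a 8).
  R2C1 is out (column 1 already has a 8).
  So the only cell in box 1 that can hold 8 is R2C2.
  So R2C2 = 8.
For R1C2:
  Row 1 already contains {3, 4, 5, 6, 8, 9}.
  Column 2 already contains {2, 6, 9}.
  Its 3×3 block (box 1) already contains {1, 2, 4, 5, 6, 9}.
  The only value from 1–9 not eliminated is 7, so R1C2 = 7.
For R4C9:
  Row 4 already contains {1, 2, 3, 4, 7, 9}.
  Column 9 already contains {1, 2, 3, 4, 5}.
  Its 3×3 block (box 6) already contains {1, 2, 4, 7, 8}.
  The only value from 1–9 not eliminated is 6, so R4C9 = 6.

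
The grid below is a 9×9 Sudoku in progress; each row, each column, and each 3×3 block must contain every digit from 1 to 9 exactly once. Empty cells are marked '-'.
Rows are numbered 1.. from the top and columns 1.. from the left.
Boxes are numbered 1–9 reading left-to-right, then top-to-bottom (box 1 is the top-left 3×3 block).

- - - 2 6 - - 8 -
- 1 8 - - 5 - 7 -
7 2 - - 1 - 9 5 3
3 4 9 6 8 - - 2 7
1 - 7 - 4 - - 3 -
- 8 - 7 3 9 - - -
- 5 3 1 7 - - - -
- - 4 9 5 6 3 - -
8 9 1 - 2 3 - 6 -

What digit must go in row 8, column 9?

8

Cell row 8, column 9 itself could take any of {1, 2, 8} by direct elimination.
Consider where 8 can go in row 8.
row 8, column 1 is out (column 1 already has a 8).
row 8, column 2 is out (column 2 already has a 8).
row 8, column 8 is out (column 8 already has a 8).
So the only cell in row 8 that can hold 8 is row 8, column 9.
Therefore row 8, column 9 = 8.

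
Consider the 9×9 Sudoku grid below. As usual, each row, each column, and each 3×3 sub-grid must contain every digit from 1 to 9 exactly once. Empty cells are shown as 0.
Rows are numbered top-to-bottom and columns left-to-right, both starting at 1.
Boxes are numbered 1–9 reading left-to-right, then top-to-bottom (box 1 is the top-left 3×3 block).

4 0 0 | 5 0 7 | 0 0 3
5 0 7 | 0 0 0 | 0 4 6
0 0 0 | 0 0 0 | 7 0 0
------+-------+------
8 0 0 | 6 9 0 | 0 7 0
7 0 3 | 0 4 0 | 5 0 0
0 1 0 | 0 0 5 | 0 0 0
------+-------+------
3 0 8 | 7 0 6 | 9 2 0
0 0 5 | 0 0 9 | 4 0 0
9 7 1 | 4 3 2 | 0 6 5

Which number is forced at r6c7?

6

Cell r6c7 itself could take any of {2, 3, 6, 8} by direct elimination.
Consider where 6 can go in column 7.
r1c7 is out (box 3 already has a 6).
r2c7 is out (row 2 already has a 6).
r4c7 is out (row 4 already has a 6).
r9c7 is out (row 9 already has a 6).
So the only cell in column 7 that can hold 6 is r6c7.
Therefore r6c7 = 6.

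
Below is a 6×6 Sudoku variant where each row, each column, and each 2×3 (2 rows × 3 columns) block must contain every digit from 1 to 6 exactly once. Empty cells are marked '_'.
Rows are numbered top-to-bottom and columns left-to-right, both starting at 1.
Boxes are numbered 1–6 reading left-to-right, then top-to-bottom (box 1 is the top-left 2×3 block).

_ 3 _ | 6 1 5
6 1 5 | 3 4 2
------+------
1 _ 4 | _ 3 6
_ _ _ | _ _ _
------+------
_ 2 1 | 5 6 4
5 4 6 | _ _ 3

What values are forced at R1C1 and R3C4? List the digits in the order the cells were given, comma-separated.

For R1C1:
  Consider where 4 can go in column 1.
  R4C1 is out (box 3 already has a 4).
  R5C1 is out (row 5 already has a 4).
  So the only cell in column 1 that can hold 4 is R1C1.
  So R1C1 = 4.
For R3C4:
  Row 3 already contains {1, 3, 4, 6}.
  Column 4 already contains {3, 5, 6}.
  Its 2×3 block (box 4) already contains {3, 6}.
  The only value from 1–6 not eliminated is 2, so R3C4 = 2.

4,2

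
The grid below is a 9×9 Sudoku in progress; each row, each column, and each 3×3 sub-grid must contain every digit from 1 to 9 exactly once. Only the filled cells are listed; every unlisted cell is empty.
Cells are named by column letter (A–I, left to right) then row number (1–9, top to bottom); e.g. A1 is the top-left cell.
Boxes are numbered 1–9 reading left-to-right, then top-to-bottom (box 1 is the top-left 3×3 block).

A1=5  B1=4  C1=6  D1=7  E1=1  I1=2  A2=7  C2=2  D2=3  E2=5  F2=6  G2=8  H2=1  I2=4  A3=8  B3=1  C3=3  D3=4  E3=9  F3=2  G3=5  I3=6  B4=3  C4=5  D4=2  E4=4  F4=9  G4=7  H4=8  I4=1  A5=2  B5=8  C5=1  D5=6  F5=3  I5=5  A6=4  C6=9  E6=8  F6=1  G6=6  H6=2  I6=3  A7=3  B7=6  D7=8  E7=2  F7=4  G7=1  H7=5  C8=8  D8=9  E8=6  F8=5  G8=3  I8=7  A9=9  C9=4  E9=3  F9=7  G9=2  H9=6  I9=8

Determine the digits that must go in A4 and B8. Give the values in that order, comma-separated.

For A4:
  Row 4 already contains {1, 2, 3, 4, 5, 7, 8, 9}.
  Column A already contains {2, 3, 4, 5, 7, 8, 9}.
  Its 3×3 block (box 4) already contains {1, 2, 3, 4, 5, 8, 9}.
  The only value from 1–9 not eliminated is 6, so A4 = 6.
For B8:
  Row 8 already contains {3, 5, 6, 7, 8, 9}.
  Column B already contains {1, 3, 4, 6, 8}.
  Its 3×3 block (box 7) already contains {3, 4, 6, 8, 9}.
  The only value from 1–9 not eliminated is 2, so B8 = 2.

6,2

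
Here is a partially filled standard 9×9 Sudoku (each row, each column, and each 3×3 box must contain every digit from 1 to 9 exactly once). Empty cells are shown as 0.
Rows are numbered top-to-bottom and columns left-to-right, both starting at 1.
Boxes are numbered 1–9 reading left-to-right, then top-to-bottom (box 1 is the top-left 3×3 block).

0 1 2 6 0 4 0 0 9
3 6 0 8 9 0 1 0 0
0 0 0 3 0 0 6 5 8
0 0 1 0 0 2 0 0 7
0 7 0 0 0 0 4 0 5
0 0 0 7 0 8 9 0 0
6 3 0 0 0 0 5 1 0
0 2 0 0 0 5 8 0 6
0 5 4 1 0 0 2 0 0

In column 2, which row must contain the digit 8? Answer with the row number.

Consider where 8 can go in column 2.
r3c2 is out (row 3 already has a 8).
r6c2 is out (row 6 already has a 8).
So the only cell in column 2 that can hold 8 is r4c2.
That is row 4.

4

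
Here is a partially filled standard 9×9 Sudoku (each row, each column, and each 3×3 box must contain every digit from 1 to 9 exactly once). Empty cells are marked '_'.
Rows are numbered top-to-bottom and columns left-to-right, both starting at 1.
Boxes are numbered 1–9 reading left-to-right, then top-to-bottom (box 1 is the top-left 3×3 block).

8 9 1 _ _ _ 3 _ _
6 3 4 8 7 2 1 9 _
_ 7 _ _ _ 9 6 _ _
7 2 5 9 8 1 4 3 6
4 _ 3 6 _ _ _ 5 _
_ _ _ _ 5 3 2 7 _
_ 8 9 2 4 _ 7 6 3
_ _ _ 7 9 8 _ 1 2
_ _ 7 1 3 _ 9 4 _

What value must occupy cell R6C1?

9

Cell R6C1 itself could take any of {1, 9} by direct elimination.
Consider where 9 can go in column 1.
R3C1 is out (row 3 already has a 9).
R7C1 is out (row 7 already has a 9).
R8C1 is out (row 8 already has a 9).
R9C1 is out (row 9 already has a 9).
So the only cell in column 1 that can hold 9 is R6C1.
Therefore R6C1 = 9.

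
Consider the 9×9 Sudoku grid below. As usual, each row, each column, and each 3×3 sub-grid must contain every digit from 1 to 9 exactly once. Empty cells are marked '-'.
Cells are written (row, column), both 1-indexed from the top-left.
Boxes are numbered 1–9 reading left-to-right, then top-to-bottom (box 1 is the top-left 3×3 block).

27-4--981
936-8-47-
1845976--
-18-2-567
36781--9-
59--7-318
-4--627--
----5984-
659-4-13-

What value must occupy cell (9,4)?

Row 9 already contains {1, 3, 4, 5, 6, 9}.
Column 4 already contains {4, 5, 8}.
Its 3×3 block (box 8) already contains {2, 4, 5, 6, 9}.
The only value from 1–9 not eliminated is 7, so (9,4) = 7.

7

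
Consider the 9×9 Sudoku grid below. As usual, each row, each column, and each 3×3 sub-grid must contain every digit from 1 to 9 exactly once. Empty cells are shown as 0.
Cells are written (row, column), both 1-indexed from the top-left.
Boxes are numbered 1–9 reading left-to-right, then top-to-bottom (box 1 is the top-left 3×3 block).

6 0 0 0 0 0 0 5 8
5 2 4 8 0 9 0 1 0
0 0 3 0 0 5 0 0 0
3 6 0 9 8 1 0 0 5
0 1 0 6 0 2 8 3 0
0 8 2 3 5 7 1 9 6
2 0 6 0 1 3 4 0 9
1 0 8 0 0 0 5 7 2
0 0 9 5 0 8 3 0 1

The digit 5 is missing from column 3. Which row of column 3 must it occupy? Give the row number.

Consider where 5 can go in column 3.
(1,3) is out (row 1 already has a 5).
(4,3) is out (row 4 already has a 5).
So the only cell in column 3 that can hold 5 is (5,3).
That is row 5.

5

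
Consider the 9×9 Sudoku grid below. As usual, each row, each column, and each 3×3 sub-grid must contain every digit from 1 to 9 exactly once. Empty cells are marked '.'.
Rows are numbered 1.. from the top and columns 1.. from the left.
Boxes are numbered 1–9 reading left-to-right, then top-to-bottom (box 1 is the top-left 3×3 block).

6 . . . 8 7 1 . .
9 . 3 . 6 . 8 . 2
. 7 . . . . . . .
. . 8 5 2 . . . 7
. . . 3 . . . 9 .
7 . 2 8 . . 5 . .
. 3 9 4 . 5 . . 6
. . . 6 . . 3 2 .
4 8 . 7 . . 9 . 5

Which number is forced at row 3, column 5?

Cell row 3, column 5 itself could take any of {1, 3, 4, 5, 9} by direct elimination.
Consider where 5 can go in column 5.
row 5, column 5 is out (box 5 already has a 5).
row 6, column 5 is out (row 6 already has a 5).
row 7, column 5 is out (row 7 already has a 5).
row 8, column 5 is out (box 8 already has a 5).
row 9, column 5 is out (row 9 already has a 5).
So the only cell in column 5 that can hold 5 is row 3, column 5.
Therefore row 3, column 5 = 5.

5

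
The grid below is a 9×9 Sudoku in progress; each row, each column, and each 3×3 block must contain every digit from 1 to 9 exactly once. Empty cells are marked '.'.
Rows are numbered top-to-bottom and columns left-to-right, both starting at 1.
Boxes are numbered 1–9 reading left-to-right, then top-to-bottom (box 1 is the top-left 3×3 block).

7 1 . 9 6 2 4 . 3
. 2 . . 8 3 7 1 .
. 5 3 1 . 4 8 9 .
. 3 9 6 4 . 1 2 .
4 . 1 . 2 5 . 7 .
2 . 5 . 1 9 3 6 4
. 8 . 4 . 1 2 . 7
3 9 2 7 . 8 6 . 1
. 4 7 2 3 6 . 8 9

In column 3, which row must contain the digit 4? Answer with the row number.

2

Consider where 4 can go in column 3.
R1C3 is out (row 1 already has a 4).
R7C3 is out (row 7 already has a 4).
So the only cell in column 3 that can hold 4 is R2C3.
That is row 2.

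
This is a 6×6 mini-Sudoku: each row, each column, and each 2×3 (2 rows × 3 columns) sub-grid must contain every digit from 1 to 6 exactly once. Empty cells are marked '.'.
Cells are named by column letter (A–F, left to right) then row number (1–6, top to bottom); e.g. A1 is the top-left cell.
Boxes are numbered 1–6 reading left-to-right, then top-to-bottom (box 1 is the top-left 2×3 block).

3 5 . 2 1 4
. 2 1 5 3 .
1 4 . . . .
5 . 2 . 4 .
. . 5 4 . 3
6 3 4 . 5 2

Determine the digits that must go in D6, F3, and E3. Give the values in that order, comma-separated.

For D6:
  Row 6 already contains {2, 3, 4, 5, 6}.
  Column D already contains {2, 4, 5}.
  Its 2×3 block (box 6) already contains {2, 3, 4, 5}.
  The only value from 1–6 not eliminated is 1, so D6 = 1.
For F3:
  Consider where 5 can go in row 3.
  C3 is out (column C already has a 5).
  D3 is out (column D already has a 5).
  E3 is out (column E already has a 5).
  So the only cell in row 3 that can hold 5 is F3.
  So F3 = 5.
For E3:
  Consider where 2 can go in row 3.
  C3 is out (column C already has a 2).
  D3 is out (column D already has a 2).
  F3 is out (column F already has a 2).
  So the only cell in row 3 that can hold 2 is E3.
  So E3 = 2.

1,5,2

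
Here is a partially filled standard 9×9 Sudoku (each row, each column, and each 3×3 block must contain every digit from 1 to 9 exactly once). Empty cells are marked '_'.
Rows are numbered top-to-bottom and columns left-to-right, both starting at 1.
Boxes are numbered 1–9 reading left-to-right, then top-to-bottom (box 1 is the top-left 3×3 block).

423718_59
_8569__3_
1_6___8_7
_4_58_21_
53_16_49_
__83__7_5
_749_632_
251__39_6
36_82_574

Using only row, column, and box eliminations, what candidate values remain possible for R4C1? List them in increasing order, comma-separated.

Row 4 already contains {1, 2, 4, 5, 8}.
Column 1 already contains {1, 2, 3, 4, 5}.
Its 3×3 block (box 4) already contains {3, 4, 5, 8}.
Removing those from 1–9 leaves {6, 7, 9} as the candidates for R4C1.

6,7,9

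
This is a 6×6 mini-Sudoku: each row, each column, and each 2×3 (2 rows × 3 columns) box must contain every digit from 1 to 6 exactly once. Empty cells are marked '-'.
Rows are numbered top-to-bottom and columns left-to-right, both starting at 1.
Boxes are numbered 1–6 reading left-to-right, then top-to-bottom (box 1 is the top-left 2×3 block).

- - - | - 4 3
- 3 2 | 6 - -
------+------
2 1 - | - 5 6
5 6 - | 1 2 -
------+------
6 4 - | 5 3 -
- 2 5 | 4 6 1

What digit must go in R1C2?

5

Row 1 already contains {3, 4}.
Column 2 already contains {1, 2, 3, 4, 6}.
Its 2×3 block (box 1) already contains {2, 3}.
The only value from 1–6 not eliminated is 5, so R1C2 = 5.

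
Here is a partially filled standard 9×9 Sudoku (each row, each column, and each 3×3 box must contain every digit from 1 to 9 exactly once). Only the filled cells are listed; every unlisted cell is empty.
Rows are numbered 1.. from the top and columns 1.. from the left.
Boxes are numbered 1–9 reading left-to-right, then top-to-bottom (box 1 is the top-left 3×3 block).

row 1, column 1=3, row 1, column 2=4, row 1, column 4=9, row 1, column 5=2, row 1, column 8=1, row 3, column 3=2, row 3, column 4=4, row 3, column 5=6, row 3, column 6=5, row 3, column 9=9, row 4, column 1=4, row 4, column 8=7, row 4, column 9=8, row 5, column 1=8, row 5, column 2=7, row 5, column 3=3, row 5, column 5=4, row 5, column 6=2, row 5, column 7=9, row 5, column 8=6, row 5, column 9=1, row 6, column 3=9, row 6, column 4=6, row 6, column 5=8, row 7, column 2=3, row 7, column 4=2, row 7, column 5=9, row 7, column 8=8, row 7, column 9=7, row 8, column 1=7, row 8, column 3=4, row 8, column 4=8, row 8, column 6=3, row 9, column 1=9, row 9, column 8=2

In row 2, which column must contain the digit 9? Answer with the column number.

Consider where 9 can go in row 2.
row 2, column 1 is out (column 1 already has a 9). row 2, column 3 is out (column 3 already has a 9). row 2, column 4 is out (column 4 already has a 9). row 2, column 5 is out (column 5 already has a 9). The remaining empty cells in row 2 are similarly blocked.
So the only cell in row 2 that can hold 9 is row 2, column 2.
That is column 2.

2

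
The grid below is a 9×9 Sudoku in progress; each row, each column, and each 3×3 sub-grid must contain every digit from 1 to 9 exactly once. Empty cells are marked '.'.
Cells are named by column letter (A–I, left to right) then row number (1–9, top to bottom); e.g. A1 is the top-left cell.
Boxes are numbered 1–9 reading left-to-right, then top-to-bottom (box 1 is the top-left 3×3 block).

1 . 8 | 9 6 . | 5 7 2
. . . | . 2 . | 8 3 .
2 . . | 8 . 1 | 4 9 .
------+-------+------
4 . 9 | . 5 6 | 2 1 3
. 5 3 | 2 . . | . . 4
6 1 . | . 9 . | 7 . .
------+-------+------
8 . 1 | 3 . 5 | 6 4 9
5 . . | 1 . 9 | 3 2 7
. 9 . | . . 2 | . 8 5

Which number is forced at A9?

3

Cell A9 itself could take any of {3, 7} by direct elimination.
Consider where 3 can go in box 7.
B7 is out (row 7 already has a 3).
B8 is out (row 8 already has a 3).
C8 is out (row 8 already has a 3).
C9 is out (column C already has a 3).
So the only cell in box 7 that can hold 3 is A9.
Therefore A9 = 3.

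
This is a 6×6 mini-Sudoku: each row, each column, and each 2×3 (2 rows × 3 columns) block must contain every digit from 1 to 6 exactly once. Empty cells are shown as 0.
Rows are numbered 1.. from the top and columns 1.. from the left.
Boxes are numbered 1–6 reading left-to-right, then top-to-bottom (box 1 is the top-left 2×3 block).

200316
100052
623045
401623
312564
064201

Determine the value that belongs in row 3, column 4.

Row 3 already contains {2, 3, 4, 5, 6}.
Column 4 already contains {2, 3, 5, 6}.
Its 2×3 block (box 4) already contains {2, 3, 4, 5, 6}.
The only value from 1–6 not eliminated is 1, so row 3, column 4 = 1.

1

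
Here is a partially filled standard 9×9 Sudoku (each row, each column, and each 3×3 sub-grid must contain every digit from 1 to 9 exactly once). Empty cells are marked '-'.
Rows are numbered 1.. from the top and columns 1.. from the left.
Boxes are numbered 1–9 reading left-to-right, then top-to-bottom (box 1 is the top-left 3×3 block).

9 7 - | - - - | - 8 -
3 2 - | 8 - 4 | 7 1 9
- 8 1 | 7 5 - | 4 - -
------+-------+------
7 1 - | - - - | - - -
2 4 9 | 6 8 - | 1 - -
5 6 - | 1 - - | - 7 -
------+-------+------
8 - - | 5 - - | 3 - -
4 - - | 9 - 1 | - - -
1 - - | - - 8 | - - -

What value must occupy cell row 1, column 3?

Cell row 1, column 3 itself could take any of {4, 5, 6} by direct elimination.
Consider where 4 can go in box 1.
row 2, column 3 is out (row 2 already has a 4).
row 3, column 1 is out (row 3 already has a 4).
So the only cell in box 1 that can hold 4 is row 1, column 3.
Therefore row 1, column 3 = 4.

4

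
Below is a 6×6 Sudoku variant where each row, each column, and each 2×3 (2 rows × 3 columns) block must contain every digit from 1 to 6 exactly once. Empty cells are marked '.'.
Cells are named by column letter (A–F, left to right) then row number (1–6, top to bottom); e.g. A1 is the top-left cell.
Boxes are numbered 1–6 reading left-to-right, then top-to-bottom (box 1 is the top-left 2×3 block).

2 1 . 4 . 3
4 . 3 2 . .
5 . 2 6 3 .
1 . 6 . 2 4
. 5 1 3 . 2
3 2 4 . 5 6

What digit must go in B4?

Row 4 already contains {1, 2, 4, 6}.
Column B already contains {1, 2, 5}.
Its 2×3 block (box 3) already contains {1, 2, 5, 6}.
The only value from 1–6 not eliminated is 3, so B4 = 3.

3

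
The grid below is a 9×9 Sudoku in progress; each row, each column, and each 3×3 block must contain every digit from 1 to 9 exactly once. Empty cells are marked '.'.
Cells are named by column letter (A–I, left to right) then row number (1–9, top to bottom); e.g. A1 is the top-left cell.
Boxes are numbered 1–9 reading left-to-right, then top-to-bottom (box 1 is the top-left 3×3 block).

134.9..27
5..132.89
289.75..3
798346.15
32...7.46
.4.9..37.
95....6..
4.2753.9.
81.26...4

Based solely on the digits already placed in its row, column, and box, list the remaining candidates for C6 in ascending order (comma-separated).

1,5,6

Row 6 already contains {3, 4, 7, 9}.
Column C already contains {2, 4, 8, 9}.
Its 3×3 block (box 4) already contains {2, 3, 4, 7, 8, 9}.
Removing those from 1–9 leaves {1, 5, 6} as the candidates for C6.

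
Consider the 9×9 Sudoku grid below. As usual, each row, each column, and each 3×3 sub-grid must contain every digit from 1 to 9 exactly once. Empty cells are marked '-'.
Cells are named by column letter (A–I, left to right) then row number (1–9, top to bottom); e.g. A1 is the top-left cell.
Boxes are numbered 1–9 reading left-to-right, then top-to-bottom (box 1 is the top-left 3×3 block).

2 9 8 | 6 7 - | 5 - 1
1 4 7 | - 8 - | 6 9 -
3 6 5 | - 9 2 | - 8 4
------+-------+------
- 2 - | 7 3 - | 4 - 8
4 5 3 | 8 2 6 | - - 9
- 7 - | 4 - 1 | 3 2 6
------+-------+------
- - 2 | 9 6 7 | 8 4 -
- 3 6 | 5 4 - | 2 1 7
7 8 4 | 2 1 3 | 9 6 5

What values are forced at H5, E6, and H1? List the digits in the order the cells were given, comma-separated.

7,5,3

For H5:
  Row 5 already contains {2, 3, 4, 5, 6, 8, 9}.
  Column H already contains {1, 2, 4, 6, 8, 9}.
  Its 3×3 block (box 6) already contains {2, 3, 4, 6, 8, 9}.
  The only value from 1–9 not eliminated is 7, so H5 = 7.
For E6:
  Row 6 already contains {1, 2, 3, 4, 6, 7}.
  Column E already contains {1, 2, 3, 4, 6, 7, 8, 9}.
  Its 3×3 block (box 5) already contains {1, 2, 3, 4, 6, 7, 8}.
  The only value from 1–9 not eliminated is 5, so E6 = 5.
For H1:
  Row 1 already contains {1, 2, 5, 6, 7, 8, 9}.
  Column H already contains {1, 2, 4, 6, 8, 9}.
  Its 3×3 block (box 3) already contains {1, 4, 5, 6, 8, 9}.
  The only value from 1–9 not eliminated is 3, so H1 = 3.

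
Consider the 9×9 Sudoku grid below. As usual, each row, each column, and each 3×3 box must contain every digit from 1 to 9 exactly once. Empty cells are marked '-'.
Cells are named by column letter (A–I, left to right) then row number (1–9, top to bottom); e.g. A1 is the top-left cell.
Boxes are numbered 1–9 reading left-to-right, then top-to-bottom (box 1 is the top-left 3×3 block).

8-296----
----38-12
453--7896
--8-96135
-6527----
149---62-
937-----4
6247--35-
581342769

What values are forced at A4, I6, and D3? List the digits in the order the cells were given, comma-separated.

2,7,1

For A4:
  Consider where 2 can go in box 4.
  B4 is out (column B already has a 2).
  A5 is out (row 5 already has a 2).
  So the only cell in box 4 that can hold 2 is A4.
  So A4 = 2.
For I6:
  Consider where 7 can go in row 6.
  D6 is out (column D already has a 7).
  E6 is out (column E already has a 7).
  F6 is out (column F already has a 7).
  So the only cell in row 6 that can hold 7 is I6.
  So I6 = 7.
For D3:
  Row 3 already contains {3, 4, 5, 6, 7, 8, 9}.
  Column D already contains {2, 3, 7, 9}.
  Its 3×3 block (box 2) already contains {3, 6, 7, 8, 9}.
  The only value from 1–9 not eliminated is 1, so D3 = 1.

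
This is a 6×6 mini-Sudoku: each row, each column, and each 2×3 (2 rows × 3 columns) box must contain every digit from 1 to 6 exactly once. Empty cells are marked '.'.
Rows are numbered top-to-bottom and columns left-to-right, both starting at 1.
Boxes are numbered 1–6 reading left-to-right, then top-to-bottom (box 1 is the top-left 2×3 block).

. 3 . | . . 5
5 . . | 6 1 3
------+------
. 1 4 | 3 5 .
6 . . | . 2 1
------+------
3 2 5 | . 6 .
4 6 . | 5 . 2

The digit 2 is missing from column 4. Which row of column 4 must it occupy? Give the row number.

1

Consider where 2 can go in column 4.
r4c4 is out (row 4 already has a 2).
r5c4 is out (row 5 already has a 2).
So the only cell in column 4 that can hold 2 is r1c4.
That is row 1.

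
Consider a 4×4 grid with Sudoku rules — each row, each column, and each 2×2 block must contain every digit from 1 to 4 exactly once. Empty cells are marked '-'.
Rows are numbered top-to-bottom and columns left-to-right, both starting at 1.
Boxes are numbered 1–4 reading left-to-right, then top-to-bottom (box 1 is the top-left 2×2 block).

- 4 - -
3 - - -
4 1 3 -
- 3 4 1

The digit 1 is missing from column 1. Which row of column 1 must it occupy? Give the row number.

1

Consider where 1 can go in column 1.
R4C1 is out (row 4 already has a 1).
So the only cell in column 1 that can hold 1 is R1C1.
That is row 1.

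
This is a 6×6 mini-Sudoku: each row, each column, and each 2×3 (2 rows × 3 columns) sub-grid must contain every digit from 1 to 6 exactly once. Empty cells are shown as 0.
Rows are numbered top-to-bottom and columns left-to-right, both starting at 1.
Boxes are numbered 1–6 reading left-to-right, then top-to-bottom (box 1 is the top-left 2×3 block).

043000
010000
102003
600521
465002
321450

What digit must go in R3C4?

6

Row 3 already contains {1, 2, 3}.
Column 4 already contains {4, 5}.
Its 2×3 block (box 4) already contains {1, 2, 3, 5}.
The only value from 1–6 not eliminated is 6, so R3C4 = 6.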